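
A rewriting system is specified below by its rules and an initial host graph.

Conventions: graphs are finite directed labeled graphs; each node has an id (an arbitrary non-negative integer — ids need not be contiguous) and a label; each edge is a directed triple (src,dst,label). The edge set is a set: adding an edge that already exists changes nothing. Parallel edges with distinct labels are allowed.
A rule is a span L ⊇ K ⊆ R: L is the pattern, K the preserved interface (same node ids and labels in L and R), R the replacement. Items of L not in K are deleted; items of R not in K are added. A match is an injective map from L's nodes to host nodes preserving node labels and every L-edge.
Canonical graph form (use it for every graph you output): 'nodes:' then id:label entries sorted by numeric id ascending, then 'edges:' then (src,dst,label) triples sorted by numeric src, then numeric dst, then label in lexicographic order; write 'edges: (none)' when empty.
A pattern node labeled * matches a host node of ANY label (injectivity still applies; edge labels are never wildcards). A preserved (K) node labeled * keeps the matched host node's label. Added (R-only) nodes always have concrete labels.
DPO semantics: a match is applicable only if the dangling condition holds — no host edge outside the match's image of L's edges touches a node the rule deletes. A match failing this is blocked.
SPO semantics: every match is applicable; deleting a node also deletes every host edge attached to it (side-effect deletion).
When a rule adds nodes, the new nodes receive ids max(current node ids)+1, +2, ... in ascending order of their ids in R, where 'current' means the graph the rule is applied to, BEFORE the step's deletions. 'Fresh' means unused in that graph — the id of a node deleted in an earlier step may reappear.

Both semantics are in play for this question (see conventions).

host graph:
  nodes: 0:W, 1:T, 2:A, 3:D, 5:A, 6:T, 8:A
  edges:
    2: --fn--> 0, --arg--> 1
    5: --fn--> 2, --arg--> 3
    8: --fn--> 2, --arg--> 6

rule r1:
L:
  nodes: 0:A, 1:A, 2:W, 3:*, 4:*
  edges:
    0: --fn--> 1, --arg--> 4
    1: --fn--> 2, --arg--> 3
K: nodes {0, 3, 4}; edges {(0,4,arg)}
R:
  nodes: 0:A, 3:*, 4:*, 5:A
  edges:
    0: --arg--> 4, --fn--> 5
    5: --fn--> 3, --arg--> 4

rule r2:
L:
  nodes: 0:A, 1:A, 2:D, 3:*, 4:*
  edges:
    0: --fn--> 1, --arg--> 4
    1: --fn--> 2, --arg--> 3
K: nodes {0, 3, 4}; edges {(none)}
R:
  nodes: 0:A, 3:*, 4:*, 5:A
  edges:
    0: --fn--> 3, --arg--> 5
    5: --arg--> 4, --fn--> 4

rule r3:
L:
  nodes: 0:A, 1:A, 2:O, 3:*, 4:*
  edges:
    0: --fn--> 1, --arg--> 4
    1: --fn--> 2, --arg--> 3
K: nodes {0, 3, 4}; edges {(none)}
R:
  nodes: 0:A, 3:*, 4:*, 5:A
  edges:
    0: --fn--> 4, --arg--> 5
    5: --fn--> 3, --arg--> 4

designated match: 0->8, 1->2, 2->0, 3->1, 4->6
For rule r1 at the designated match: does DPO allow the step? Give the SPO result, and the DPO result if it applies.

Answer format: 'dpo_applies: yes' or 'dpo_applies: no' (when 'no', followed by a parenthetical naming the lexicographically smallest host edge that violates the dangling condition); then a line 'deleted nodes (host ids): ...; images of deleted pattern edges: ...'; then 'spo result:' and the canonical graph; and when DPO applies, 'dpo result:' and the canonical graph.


dpo_applies: no
(the rule deletes node 2, which keeps host edge (5,2,fn) outside the match image — the dangling condition fails, DPO blocks; SPO proceeds and side-deletes such edges)
deleted nodes (host ids): 0, 2; images of deleted pattern edges: (2,0,fn); (2,1,arg); (8,2,fn)
spo result:
nodes: 1:T, 3:D, 5:A, 6:T, 8:A, 9:A
edges: (5,3,arg); (8,6,arg); (8,9,fn); (9,1,fn); (9,6,arg)


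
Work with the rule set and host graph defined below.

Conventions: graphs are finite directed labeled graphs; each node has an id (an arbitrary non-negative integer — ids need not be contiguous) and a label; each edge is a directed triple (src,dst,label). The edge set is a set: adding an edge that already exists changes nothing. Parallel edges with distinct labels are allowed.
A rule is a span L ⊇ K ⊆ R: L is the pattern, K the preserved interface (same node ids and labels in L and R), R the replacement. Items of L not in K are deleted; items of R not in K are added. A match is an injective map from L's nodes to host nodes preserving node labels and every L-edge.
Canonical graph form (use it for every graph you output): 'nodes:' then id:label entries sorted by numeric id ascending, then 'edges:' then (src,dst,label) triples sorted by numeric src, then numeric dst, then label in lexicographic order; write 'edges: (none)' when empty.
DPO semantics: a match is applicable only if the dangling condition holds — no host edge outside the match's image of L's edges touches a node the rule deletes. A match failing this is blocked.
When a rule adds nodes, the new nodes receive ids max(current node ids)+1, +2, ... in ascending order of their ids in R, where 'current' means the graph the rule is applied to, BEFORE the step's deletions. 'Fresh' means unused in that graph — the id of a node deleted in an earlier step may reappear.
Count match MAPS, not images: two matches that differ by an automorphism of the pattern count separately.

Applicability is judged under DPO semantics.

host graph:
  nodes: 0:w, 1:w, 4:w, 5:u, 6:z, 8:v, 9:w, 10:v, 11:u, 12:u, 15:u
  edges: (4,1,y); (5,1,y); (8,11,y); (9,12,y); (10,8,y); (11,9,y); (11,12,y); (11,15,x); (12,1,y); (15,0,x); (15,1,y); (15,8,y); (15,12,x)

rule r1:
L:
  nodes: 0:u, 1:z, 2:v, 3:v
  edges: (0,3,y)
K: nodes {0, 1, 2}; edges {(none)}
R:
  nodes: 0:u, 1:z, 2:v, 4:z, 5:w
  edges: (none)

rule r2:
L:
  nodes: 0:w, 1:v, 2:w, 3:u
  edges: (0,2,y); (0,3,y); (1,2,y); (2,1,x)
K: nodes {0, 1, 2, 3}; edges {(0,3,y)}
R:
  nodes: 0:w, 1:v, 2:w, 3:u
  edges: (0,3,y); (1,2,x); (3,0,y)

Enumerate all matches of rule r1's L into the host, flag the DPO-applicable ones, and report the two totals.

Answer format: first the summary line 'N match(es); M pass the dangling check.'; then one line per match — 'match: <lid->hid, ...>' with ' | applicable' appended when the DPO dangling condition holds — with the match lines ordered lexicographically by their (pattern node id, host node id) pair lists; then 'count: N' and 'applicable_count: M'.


1 match(es); 0 pass the dangling check.
match: 0->15, 1->6, 2->10, 3->8
count: 1
applicable_count: 0


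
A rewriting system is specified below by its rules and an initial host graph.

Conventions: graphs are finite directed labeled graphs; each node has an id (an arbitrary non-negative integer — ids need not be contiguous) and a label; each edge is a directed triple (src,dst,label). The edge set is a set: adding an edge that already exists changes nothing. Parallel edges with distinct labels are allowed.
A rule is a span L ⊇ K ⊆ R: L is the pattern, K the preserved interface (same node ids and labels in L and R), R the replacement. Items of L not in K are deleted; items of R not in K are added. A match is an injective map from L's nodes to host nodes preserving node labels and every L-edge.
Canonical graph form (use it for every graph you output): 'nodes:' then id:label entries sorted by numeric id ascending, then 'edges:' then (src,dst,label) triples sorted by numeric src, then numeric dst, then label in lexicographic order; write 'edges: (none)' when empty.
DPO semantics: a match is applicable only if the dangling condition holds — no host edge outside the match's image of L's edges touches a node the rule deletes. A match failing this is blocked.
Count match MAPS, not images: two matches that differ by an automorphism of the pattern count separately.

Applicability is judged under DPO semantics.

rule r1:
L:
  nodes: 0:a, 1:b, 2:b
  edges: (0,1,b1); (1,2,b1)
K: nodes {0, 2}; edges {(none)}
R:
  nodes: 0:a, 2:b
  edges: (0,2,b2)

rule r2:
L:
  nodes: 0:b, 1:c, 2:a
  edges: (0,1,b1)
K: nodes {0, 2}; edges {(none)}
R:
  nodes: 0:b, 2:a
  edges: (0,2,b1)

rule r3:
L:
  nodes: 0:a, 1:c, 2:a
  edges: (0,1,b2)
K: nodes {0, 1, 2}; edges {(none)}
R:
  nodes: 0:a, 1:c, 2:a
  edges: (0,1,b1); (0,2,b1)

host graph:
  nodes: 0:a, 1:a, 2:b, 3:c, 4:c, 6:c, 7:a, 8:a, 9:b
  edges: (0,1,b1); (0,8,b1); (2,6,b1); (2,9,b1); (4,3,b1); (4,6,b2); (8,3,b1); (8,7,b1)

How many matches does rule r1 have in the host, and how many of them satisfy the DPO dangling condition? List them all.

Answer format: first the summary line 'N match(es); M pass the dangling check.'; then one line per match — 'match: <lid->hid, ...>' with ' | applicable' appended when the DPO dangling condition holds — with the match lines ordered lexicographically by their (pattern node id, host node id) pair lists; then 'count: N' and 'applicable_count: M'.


0 match(es); 0 pass the dangling check.
count: 0
applicable_count: 0


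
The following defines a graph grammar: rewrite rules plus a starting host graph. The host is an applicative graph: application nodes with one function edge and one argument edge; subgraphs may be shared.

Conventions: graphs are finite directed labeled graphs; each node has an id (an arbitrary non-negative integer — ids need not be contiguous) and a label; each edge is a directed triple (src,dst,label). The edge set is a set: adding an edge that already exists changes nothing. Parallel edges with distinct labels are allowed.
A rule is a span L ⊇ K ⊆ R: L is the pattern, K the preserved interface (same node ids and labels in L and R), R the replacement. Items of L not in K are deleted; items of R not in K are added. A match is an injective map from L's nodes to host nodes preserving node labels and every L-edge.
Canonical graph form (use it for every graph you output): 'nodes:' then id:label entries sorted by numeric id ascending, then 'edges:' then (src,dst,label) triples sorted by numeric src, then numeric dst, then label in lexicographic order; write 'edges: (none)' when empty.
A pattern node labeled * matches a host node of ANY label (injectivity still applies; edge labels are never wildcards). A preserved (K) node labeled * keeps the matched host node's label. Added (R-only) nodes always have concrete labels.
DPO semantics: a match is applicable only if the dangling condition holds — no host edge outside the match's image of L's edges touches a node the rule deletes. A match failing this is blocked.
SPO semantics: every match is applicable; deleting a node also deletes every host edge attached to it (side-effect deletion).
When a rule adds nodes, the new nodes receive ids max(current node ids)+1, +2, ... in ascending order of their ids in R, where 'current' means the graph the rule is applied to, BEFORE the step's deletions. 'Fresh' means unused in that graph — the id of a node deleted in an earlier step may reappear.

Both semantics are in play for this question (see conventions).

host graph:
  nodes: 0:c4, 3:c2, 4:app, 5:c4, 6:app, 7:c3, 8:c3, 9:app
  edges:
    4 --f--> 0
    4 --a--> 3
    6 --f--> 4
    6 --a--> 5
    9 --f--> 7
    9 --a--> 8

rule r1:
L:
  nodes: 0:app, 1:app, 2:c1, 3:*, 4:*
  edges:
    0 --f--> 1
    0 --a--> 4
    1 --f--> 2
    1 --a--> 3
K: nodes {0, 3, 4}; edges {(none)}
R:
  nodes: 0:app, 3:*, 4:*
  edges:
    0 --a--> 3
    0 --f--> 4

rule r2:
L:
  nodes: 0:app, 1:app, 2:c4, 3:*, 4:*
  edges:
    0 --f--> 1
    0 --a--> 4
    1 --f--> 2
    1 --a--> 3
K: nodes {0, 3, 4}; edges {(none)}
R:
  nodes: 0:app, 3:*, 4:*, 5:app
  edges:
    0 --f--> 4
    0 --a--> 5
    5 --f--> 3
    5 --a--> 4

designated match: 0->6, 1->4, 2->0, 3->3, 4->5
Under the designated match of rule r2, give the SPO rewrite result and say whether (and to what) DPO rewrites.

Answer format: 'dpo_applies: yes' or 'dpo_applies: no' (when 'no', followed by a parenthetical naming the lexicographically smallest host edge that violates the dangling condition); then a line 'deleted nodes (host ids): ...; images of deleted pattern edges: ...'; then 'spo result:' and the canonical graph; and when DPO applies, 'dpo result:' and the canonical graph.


dpo_applies: yes
deleted nodes (host ids): 0, 4; images of deleted pattern edges: (4,0,f); (4,3,a); (6,4,f); (6,5,a)
spo result:
nodes: 3:c2, 5:c4, 6:app, 7:c3, 8:c3, 9:app, 10:app
edges: (6,5,f); (6,10,a); (9,7,f); (9,8,a); (10,3,f); (10,5,a)
dpo result:
nodes: 3:c2, 5:c4, 6:app, 7:c3, 8:c3, 9:app, 10:app
edges: (6,5,f); (6,10,a); (9,7,f); (9,8,a); (10,3,f); (10,5,a)


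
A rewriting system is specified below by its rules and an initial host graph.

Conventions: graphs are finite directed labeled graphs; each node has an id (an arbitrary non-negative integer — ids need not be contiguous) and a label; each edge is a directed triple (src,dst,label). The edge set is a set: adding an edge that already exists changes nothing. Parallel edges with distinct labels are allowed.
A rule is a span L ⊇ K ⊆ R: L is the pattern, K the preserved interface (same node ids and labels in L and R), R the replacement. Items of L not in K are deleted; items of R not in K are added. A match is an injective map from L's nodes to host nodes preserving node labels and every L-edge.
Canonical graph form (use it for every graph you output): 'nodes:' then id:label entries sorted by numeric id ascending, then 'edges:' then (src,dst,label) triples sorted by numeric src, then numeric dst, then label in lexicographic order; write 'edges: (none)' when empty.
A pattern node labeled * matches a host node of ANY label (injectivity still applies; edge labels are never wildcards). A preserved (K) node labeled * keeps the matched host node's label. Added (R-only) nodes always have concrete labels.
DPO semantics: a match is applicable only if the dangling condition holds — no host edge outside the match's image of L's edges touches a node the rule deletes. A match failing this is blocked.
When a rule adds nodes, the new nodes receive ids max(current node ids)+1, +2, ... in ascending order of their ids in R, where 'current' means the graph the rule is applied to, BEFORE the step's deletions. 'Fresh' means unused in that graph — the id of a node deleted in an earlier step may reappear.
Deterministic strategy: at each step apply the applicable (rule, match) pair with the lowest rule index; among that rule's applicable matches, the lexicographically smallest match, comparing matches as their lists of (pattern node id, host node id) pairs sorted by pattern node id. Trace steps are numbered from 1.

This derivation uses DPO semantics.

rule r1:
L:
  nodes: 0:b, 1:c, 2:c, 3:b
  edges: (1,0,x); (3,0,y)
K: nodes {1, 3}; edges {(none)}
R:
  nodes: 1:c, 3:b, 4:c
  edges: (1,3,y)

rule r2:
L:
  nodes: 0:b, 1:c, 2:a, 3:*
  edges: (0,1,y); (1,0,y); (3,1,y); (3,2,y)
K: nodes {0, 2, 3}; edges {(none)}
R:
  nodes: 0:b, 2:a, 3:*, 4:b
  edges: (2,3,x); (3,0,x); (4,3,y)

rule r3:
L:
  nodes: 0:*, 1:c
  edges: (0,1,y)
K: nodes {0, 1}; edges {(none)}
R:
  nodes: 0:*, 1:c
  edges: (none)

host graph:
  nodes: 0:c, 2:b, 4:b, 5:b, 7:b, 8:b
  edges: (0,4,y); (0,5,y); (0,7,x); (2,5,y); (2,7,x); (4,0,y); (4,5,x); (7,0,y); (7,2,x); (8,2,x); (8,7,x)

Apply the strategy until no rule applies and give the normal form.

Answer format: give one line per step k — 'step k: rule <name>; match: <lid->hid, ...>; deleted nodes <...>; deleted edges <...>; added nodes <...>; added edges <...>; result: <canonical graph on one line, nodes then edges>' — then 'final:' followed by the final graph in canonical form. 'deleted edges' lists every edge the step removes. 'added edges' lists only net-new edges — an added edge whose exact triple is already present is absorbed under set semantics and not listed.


step 1: rule r3; match: 0->4, 1->0; deleted nodes (none); deleted edges (4,0,y); added nodes (none); added edges (none); result: nodes: 0:c, 2:b, 4:b, 5:b, 7:b, 8:b edges: (0,4,y); (0,5,y); (0,7,x); (2,5,y); (2,7,x); (4,5,x); (7,0,y); (7,2,x); (8,2,x); (8,7,x)
step 2: rule r3; match: 0->7, 1->0; deleted nodes (none); deleted edges (7,0,y); added nodes (none); added edges (none); result: nodes: 0:c, 2:b, 4:b, 5:b, 7:b, 8:b edges: (0,4,y); (0,5,y); (0,7,x); (2,5,y); (2,7,x); (4,5,x); (7,2,x); (8,2,x); (8,7,x)
final:
nodes: 0:c, 2:b, 4:b, 5:b, 7:b, 8:b
edges: (0,4,y); (0,5,y); (0,7,x); (2,5,y); (2,7,x); (4,5,x); (7,2,x); (8,2,x); (8,7,x)


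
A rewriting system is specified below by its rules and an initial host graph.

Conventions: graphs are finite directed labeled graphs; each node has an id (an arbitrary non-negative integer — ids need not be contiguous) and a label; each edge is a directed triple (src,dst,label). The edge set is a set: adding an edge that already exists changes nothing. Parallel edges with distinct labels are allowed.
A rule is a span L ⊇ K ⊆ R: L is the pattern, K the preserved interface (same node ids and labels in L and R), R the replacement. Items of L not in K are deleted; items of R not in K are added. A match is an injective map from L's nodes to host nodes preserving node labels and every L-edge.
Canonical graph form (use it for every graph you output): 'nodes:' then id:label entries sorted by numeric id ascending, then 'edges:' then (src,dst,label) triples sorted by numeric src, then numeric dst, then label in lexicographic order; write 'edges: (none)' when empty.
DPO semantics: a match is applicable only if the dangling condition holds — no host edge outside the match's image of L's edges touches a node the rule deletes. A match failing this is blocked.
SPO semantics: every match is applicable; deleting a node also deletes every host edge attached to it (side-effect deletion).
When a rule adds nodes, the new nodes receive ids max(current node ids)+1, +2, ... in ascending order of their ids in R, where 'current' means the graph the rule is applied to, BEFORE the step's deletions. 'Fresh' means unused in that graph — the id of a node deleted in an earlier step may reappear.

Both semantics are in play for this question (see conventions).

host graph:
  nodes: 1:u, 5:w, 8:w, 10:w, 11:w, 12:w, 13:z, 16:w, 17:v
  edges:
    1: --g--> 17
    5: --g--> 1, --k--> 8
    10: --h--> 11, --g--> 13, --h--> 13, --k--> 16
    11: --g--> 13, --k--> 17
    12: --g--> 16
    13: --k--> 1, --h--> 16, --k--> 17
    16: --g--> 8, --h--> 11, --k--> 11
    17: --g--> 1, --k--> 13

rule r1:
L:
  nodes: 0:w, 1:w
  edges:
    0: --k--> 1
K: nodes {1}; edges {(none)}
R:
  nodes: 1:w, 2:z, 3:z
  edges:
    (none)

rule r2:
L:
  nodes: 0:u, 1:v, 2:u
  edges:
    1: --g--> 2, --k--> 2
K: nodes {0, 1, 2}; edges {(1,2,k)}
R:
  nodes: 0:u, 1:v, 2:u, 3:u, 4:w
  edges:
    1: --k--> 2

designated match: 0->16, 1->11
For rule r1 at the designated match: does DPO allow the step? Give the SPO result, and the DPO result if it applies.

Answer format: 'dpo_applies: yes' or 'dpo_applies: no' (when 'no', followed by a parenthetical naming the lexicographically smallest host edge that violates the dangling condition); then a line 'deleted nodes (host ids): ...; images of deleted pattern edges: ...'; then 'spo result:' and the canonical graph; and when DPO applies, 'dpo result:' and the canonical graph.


dpo_applies: no
(the rule deletes node 16, which keeps host edge (10,16,k) outside the match image — the dangling condition fails, DPO blocks; SPO proceeds and side-deletes such edges)
deleted nodes (host ids): 16; images of deleted pattern edges: (16,11,k)
spo result:
nodes: 1:u, 5:w, 8:w, 10:w, 11:w, 12:w, 13:z, 17:v, 18:z, 19:z
edges: (1,17,g); (5,1,g); (5,8,k); (10,11,h); (10,13,g); (10,13,h); (11,13,g); (11,17,k); (13,1,k); (13,17,k); (17,1,g); (17,13,k)


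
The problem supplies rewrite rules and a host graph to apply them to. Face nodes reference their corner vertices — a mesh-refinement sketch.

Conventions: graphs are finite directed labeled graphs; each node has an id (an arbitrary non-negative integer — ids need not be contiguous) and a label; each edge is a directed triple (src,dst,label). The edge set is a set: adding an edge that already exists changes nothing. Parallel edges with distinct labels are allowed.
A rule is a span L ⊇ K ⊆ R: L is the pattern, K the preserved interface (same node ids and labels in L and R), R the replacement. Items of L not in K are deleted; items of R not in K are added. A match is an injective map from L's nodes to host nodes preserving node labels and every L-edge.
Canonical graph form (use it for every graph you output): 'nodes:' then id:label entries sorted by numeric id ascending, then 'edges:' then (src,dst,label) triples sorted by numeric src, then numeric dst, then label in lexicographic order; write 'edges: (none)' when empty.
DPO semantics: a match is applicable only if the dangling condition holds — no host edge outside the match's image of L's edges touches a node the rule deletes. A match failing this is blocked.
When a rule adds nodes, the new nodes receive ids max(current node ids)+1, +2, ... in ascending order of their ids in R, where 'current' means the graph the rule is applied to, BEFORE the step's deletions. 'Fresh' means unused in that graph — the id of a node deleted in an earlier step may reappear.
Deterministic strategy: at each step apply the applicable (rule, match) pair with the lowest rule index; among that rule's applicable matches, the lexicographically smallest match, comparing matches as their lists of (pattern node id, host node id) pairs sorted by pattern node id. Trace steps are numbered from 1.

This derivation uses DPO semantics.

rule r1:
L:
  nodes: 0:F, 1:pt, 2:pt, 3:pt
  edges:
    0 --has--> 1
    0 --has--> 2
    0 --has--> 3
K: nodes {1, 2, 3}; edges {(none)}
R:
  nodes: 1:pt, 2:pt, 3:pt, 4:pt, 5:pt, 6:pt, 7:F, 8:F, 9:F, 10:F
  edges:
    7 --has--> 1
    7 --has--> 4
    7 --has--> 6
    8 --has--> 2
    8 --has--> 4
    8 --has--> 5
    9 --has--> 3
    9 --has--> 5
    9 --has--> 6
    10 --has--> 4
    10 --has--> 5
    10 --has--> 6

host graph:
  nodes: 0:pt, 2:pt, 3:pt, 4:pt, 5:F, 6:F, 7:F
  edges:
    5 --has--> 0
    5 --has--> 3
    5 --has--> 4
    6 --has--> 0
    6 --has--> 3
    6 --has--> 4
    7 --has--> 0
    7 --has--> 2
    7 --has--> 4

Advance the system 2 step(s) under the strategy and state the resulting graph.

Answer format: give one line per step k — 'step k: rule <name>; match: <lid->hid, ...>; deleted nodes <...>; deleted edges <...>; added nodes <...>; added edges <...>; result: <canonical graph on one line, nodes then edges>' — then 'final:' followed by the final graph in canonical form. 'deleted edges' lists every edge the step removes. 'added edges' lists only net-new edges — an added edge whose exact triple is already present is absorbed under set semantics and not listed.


step 1: rule r1; match: 0->5, 1->0, 2->3, 3->4; deleted nodes 5; deleted edges (5,0,has); (5,3,has); (5,4,has); added nodes 8, 9, 10, 11, 12, 13, 14; added edges (11,0,has); (11,8,has); (11,10,has); (12,3,has); (12,8,has); (12,9,has); (13,4,has); (13,9,has); (13,10,has); (14,8,has); (14,9,has); (14,10,has); result: nodes: 0:pt, 2:pt, 3:pt, 4:pt, 6:F, 7:F, 8:pt, 9:pt, 10:pt, 11:F, 12:F, 13:F, 14:F edges: (6,0,has); (6,3,has); (6,4,has); (7,0,has); (7,2,has); (7,4,has); (11,0,has); (11,8,has); (11,10,has); (12,3,has); (12,8,has); (12,9,has); (13,4,has); (13,9,has); (13,10,has); (14,8,has); (14,9,has); (14,10,has)
step 2: rule r1; match: 0->6, 1->0, 2->3, 3->4; deleted nodes 6; deleted edges (6,0,has); (6,3,has); (6,4,has); added nodes 15, 16, 17, 18, 19, 20, 21; added edges (18,0,has); (18,15,has); (18,17,has); (19,3,has); (19,15,has); (19,16,has); (20,4,has); (20,16,has); (20,17,has); (21,15,has); (21,16,has); (21,17,has); result: nodes: 0:pt, 2:pt, 3:pt, 4:pt, 7:F, 8:pt, 9:pt, 10:pt, 11:F, 12:F, 13:F, 14:F, 15:pt, 16:pt, 17:pt, 18:F, 19:F, 20:F, 21:F edges: (7,0,has); (7,2,has); (7,4,has); (11,0,has); (11,8,has); (11,10,has); (12,3,has); (12,8,has); (12,9,has); (13,4,has); (13,9,has); (13,10,has); (14,8,has); (14,9,has); (14,10,has); (18,0,has); (18,15,has); (18,17,has); (19,3,has); (19,15,has); (19,16,has); (20,4,has); (20,16,has); (20,17,has); (21,15,has); (21,16,has); (21,17,has)
final:
nodes: 0:pt, 2:pt, 3:pt, 4:pt, 7:F, 8:pt, 9:pt, 10:pt, 11:F, 12:F, 13:F, 14:F, 15:pt, 16:pt, 17:pt, 18:F, 19:F, 20:F, 21:F
edges: (7,0,has); (7,2,has); (7,4,has); (11,0,has); (11,8,has); (11,10,has); (12,3,has); (12,8,has); (12,9,has); (13,4,has); (13,9,has); (13,10,has); (14,8,has); (14,9,has); (14,10,has); (18,0,has); (18,15,has); (18,17,has); (19,3,has); (19,15,has); (19,16,has); (20,4,has); (20,16,has); (20,17,has); (21,15,has); (21,16,has); (21,17,has)


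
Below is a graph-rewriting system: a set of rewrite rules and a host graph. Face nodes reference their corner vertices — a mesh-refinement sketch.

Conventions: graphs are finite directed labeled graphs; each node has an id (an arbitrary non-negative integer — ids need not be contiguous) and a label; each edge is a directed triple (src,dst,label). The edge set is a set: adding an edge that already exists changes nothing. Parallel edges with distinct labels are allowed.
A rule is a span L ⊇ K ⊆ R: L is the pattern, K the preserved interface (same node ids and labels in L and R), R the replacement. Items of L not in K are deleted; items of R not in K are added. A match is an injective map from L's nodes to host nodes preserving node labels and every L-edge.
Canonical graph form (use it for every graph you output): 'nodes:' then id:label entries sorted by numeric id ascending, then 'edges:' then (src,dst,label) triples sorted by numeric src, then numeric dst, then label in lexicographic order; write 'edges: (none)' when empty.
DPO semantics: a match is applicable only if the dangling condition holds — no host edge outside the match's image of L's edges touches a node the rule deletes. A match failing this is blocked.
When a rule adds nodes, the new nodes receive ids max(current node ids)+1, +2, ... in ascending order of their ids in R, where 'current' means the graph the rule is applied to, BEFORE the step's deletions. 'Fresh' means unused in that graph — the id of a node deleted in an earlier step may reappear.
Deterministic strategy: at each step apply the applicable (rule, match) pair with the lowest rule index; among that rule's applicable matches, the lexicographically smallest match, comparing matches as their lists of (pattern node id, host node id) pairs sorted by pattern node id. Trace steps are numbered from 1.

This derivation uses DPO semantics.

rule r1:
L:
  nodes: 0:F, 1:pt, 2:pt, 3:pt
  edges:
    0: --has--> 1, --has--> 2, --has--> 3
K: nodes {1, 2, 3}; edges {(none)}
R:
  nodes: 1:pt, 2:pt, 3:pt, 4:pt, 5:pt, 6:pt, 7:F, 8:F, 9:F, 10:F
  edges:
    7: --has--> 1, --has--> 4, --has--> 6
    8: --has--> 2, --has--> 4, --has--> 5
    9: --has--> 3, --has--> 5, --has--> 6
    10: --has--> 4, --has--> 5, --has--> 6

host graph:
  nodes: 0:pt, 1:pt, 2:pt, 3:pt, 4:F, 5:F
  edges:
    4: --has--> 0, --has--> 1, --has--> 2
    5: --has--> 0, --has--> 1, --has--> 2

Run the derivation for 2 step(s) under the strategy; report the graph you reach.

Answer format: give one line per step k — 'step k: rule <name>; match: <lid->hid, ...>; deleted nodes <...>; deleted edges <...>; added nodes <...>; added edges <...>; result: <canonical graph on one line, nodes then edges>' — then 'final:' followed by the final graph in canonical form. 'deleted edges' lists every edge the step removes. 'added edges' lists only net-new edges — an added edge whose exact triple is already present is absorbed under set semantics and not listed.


step 1: rule r1; match: 0->4, 1->0, 2->1, 3->2; deleted nodes 4; deleted edges (4,0,has); (4,1,has); (4,2,has); added nodes 6, 7, 8, 9, 10, 11, 12; added edges (9,0,has); (9,6,has); (9,8,has); (10,1,has); (10,6,has); (10,7,has); (11,2,has); (11,7,has); (11,8,has); (12,6,has); (12,7,has); (12,8,has); result: nodes: 0:pt, 1:pt, 2:pt, 3:pt, 5:F, 6:pt, 7:pt, 8:pt, 9:F, 10:F, 11:F, 12:F edges: (5,0,has); (5,1,has); (5,2,has); (9,0,has); (9,6,has); (9,8,has); (10,1,has); (10,6,has); (10,7,has); (11,2,has); (11,7,has); (11,8,has); (12,6,has); (12,7,has); (12,8,has)
step 2: rule r1; match: 0->5, 1->0, 2->1, 3->2; deleted nodes 5; deleted edges (5,0,has); (5,1,has); (5,2,has); added nodes 13, 14, 15, 16, 17, 18, 19; added edges (16,0,has); (16,13,has); (16,15,has); (17,1,has); (17,13,has); (17,14,has); (18,2,has); (18,14,has); (18,15,has); (19,13,has); (19,14,has); (19,15,has); result: nodes: 0:pt, 1:pt, 2:pt, 3:pt, 6:pt, 7:pt, 8:pt, 9:F, 10:F, 11:F, 12:F, 13:pt, 14:pt, 15:pt, 16:F, 17:F, 18:F, 19:F edges: (9,0,has); (9,6,has); (9,8,has); (10,1,has); (10,6,has); (10,7,has); (11,2,has); (11,7,has); (11,8,has); (12,6,has); (12,7,has); (12,8,has); (16,0,has); (16,13,has); (16,15,has); (17,1,has); (17,13,has); (17,14,has); (18,2,has); (18,14,has); (18,15,has); (19,13,has); (19,14,has); (19,15,has)
final:
nodes: 0:pt, 1:pt, 2:pt, 3:pt, 6:pt, 7:pt, 8:pt, 9:F, 10:F, 11:F, 12:F, 13:pt, 14:pt, 15:pt, 16:F, 17:F, 18:F, 19:F
edges: (9,0,has); (9,6,has); (9,8,has); (10,1,has); (10,6,has); (10,7,has); (11,2,has); (11,7,has); (11,8,has); (12,6,has); (12,7,has); (12,8,has); (16,0,has); (16,13,has); (16,15,has); (17,1,has); (17,13,has); (17,14,has); (18,2,has); (18,14,has); (18,15,has); (19,13,has); (19,14,has); (19,15,has)


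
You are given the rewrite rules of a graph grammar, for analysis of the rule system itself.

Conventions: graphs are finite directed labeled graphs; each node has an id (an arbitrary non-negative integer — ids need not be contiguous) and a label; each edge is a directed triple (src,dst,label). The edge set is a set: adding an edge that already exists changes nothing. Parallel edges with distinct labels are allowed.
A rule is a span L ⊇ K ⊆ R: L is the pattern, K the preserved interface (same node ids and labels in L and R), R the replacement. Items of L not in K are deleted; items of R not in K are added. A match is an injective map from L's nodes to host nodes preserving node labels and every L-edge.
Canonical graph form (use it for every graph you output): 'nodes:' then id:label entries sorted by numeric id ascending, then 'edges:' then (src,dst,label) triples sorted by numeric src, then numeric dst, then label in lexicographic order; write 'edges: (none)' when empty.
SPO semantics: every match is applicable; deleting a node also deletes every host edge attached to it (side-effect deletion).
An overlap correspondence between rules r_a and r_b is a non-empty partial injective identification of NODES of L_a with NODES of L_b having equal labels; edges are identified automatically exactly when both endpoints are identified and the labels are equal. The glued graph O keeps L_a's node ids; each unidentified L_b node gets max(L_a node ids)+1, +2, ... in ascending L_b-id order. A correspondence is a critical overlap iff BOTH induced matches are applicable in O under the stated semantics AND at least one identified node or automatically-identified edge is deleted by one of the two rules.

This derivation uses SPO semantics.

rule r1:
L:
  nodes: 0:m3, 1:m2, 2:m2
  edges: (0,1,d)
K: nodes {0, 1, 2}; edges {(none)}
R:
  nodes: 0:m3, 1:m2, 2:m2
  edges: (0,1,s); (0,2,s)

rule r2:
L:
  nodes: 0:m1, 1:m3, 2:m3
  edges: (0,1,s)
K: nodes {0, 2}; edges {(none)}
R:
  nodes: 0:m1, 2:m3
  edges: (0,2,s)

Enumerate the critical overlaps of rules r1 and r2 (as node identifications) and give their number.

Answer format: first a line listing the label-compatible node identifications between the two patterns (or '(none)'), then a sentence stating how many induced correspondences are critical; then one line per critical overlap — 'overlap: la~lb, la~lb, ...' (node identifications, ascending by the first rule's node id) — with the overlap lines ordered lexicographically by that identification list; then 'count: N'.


label-compatible node identifications between L(r1) and L(r2): 0~1, 0~2
1 of the induced correspondences is a critical overlap of r1 and r2.
overlap: 0~1
count: 1


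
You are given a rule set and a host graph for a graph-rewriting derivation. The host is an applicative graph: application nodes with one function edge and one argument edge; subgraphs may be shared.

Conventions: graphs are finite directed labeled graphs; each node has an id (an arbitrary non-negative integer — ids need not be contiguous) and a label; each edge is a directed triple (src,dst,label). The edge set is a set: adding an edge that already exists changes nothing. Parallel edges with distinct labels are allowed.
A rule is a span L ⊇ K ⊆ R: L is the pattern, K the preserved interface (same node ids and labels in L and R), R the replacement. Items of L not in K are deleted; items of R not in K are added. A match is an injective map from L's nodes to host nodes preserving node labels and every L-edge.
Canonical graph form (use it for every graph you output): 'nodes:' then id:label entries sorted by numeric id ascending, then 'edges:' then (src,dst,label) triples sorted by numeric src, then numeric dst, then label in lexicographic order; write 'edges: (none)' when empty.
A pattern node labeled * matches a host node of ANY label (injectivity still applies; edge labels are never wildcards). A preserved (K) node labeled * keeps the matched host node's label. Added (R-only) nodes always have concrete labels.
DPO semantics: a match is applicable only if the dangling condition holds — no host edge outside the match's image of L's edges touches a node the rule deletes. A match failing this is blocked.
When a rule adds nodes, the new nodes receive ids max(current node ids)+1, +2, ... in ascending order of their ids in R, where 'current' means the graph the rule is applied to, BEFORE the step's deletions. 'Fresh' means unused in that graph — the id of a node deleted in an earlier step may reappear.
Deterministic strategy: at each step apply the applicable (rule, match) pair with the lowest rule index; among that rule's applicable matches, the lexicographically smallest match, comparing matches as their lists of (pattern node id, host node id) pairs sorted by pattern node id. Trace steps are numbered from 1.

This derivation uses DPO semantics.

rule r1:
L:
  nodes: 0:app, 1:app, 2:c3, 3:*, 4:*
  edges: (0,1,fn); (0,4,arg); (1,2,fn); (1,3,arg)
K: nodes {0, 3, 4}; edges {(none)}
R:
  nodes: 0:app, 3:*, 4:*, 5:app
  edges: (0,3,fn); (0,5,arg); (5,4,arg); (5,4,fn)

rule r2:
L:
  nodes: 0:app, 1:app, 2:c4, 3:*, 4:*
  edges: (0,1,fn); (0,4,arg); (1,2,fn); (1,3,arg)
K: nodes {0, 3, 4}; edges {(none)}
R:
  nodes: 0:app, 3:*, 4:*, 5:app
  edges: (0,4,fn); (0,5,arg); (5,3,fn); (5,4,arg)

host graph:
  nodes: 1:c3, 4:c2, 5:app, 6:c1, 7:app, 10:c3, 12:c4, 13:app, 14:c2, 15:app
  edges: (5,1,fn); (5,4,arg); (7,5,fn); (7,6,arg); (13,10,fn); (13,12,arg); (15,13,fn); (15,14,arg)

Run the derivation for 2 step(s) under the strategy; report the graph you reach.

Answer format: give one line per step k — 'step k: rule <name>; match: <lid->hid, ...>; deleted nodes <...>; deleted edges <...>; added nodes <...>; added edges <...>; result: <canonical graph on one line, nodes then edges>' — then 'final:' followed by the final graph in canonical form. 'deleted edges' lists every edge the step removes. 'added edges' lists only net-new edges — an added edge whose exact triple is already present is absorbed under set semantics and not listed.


step 1: rule r1; match: 0->7, 1->5, 2->1, 3->4, 4->6; deleted nodes 1, 5; deleted edges (5,1,fn); (5,4,arg); (7,5,fn); (7,6,arg); added nodes 16; added edges (7,4,fn); (7,16,arg); (16,6,arg); (16,6,fn); result: nodes: 4:c2, 6:c1, 7:app, 10:c3, 12:c4, 13:app, 14:c2, 15:app, 16:app edges: (7,4,fn); (7,16,arg); (13,10,fn); (13,12,arg); (15,13,fn); (15,14,arg); (16,6,arg); (16,6,fn)
step 2: rule r1; match: 0->15, 1->13, 2->10, 3->12, 4->14; deleted nodes 10, 13; deleted edges (13,10,fn); (13,12,arg); (15,13,fn); (15,14,arg); added nodes 17; added edges (15,12,fn); (15,17,arg); (17,14,arg); (17,14,fn); result: nodes: 4:c2, 6:c1, 7:app, 12:c4, 14:c2, 15:app, 16:app, 17:app edges: (7,4,fn); (7,16,arg); (15,12,fn); (15,17,arg); (16,6,arg); (16,6,fn); (17,14,arg); (17,14,fn)
final:
nodes: 4:c2, 6:c1, 7:app, 12:c4, 14:c2, 15:app, 16:app, 17:app
edges: (7,4,fn); (7,16,arg); (15,12,fn); (15,17,arg); (16,6,arg); (16,6,fn); (17,14,arg); (17,14,fn)


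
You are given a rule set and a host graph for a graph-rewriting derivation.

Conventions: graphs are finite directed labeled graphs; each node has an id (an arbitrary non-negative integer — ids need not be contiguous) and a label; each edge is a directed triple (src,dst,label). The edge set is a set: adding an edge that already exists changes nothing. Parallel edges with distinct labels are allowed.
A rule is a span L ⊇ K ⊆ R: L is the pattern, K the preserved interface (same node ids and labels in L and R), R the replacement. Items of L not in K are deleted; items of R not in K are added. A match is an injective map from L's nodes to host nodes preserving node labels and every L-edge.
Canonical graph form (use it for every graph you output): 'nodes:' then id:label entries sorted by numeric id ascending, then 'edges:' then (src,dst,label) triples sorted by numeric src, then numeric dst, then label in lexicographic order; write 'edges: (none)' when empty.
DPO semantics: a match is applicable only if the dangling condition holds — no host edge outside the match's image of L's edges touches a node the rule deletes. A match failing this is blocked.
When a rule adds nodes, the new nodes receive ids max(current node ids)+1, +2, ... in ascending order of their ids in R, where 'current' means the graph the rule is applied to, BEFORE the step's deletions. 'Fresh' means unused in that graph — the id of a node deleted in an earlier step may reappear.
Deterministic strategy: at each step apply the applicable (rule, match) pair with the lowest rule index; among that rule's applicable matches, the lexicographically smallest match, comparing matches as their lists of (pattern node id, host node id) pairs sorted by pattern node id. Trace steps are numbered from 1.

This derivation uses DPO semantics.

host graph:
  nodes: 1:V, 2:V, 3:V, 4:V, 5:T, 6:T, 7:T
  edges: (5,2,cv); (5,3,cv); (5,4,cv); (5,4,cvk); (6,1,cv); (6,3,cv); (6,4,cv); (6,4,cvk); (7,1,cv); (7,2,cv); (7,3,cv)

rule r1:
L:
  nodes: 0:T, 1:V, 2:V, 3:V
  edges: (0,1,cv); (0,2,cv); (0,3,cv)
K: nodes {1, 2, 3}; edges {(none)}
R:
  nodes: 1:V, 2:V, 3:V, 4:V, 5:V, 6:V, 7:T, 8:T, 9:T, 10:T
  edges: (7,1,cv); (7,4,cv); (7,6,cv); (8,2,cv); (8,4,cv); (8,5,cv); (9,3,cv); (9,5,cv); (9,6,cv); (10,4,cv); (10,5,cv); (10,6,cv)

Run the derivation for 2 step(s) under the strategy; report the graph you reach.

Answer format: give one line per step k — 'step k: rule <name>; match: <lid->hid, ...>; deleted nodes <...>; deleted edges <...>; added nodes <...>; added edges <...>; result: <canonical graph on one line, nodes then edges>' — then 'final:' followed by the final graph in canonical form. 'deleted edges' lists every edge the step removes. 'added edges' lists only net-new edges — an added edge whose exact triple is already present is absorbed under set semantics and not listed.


step 1: rule r1; match: 0->7, 1->1, 2->2, 3->3; deleted nodes 7; deleted edges (7,1,cv); (7,2,cv); (7,3,cv); added nodes 8, 9, 10, 11, 12, 13, 14; added edges (11,1,cv); (11,8,cv); (11,10,cv); (12,2,cv); (12,8,cv); (12,9,cv); (13,3,cv); (13,9,cv); (13,10,cv); (14,8,cv); (14,9,cv); (14,10,cv); result: nodes: 1:V, 2:V, 3:V, 4:V, 5:T, 6:T, 8:V, 9:V, 10:V, 11:T, 12:T, 13:T, 14:T edges: (5,2,cv); (5,3,cv); (5,4,cv); (5,4,cvk); (6,1,cv); (6,3,cv); (6,4,cv); (6,4,cvk); (11,1,cv); (11,8,cv); (11,10,cv); (12,2,cv); (12,8,cv); (12,9,cv); (13,3,cv); (13,9,cv); (13,10,cv); (14,8,cv); (14,9,cv); (14,10,cv)
step 2: rule r1; match: 0->11, 1->1, 2->8, 3->10; deleted nodes 11; deleted edges (11,1,cv); (11,8,cv); (11,10,cv); added nodes 15, 16, 17, 18, 19, 20, 21; added edges (18,1,cv); (18,15,cv); (18,17,cv); (19,8,cv); (19,15,cv); (19,16,cv); (20,10,cv); (20,16,cv); (20,17,cv); (21,15,cv); (21,16,cv); (21,17,cv); result: nodes: 1:V, 2:V, 3:V, 4:V, 5:T, 6:T, 8:V, 9:V, 10:V, 12:T, 13:T, 14:T, 15:V, 16:V, 17:V, 18:T, 19:T, 20:T, 21:T edges: (5,2,cv); (5,3,cv); (5,4,cv); (5,4,cvk); (6,1,cv); (6,3,cv); (6,4,cv); (6,4,cvk); (12,2,cv); (12,8,cv); (12,9,cv); (13,3,cv); (13,9,cv); (13,10,cv); (14,8,cv); (14,9,cv); (14,10,cv); (18,1,cv); (18,15,cv); (18,17,cv); (19,8,cv); (19,15,cv); (19,16,cv); (20,10,cv); (20,16,cv); (20,17,cv); (21,15,cv); (21,16,cv); (21,17,cv)
final:
nodes: 1:V, 2:V, 3:V, 4:V, 5:T, 6:T, 8:V, 9:V, 10:V, 12:T, 13:T, 14:T, 15:V, 16:V, 17:V, 18:T, 19:T, 20:T, 21:T
edges: (5,2,cv); (5,3,cv); (5,4,cv); (5,4,cvk); (6,1,cv); (6,3,cv); (6,4,cv); (6,4,cvk); (12,2,cv); (12,8,cv); (12,9,cv); (13,3,cv); (13,9,cv); (13,10,cv); (14,8,cv); (14,9,cv); (14,10,cv); (18,1,cv); (18,15,cv); (18,17,cv); (19,8,cv); (19,15,cv); (19,16,cv); (20,10,cv); (20,16,cv); (20,17,cv); (21,15,cv); (21,16,cv); (21,17,cv)
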